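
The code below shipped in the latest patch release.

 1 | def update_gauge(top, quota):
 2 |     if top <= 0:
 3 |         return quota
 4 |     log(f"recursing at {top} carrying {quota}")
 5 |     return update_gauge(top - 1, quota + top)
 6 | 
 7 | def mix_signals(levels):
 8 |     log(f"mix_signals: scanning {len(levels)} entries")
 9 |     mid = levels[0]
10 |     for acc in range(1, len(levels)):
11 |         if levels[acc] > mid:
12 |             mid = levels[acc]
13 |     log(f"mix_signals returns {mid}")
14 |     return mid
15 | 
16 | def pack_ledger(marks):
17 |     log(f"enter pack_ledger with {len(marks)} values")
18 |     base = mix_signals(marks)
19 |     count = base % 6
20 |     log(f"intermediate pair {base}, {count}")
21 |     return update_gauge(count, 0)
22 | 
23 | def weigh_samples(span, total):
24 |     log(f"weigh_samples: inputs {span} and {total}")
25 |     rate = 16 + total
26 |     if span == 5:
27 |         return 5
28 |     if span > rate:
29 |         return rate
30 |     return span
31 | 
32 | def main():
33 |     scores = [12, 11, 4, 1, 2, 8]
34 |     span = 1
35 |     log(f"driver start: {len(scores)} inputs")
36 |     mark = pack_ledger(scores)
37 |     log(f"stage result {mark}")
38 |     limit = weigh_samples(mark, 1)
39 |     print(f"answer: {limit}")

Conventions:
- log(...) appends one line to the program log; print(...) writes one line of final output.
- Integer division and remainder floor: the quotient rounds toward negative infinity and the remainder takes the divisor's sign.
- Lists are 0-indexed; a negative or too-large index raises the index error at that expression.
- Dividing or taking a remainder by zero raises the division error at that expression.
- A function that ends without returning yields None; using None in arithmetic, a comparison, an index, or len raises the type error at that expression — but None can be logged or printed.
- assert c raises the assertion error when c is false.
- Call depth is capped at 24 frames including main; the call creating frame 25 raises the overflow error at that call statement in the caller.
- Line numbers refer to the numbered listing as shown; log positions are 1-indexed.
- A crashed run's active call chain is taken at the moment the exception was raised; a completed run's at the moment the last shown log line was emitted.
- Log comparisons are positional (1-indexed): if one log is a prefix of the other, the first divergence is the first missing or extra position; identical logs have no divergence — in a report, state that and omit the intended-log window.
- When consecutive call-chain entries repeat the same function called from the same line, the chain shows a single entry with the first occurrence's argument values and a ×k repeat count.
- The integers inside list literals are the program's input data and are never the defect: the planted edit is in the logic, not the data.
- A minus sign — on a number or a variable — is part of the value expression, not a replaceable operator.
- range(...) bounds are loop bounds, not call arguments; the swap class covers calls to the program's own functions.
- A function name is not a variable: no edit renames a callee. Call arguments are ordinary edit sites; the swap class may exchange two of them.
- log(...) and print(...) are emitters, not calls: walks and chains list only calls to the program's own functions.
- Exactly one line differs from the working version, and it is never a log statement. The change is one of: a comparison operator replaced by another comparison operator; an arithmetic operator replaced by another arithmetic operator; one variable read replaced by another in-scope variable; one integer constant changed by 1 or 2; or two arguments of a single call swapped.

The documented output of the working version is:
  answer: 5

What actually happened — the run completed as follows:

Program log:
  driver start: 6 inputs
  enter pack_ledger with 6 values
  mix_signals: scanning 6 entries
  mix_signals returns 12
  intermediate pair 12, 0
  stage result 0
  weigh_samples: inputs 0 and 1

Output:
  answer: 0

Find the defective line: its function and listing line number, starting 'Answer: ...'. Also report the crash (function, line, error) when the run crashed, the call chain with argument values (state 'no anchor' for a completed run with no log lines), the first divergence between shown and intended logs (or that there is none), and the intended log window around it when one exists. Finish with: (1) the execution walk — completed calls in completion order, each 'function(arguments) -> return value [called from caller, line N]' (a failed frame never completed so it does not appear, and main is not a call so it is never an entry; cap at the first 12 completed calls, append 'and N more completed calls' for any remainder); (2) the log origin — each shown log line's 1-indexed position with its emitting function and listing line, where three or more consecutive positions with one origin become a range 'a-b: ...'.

Answer: the defect is in weigh_samples at line 26.
Key fact: Log streams are identical — the defect surfaces only in the printed output.
Call chain: main -> weigh_samples(0, 1) (called at line 38).
First divergence: none; the two logs match at every position.
Execution walk:
  mix_signals([12, 11, 4, 1, 2, 8]) -> 12  [called from pack_ledger, line 18]
  update_gauge(0, 0) -> 0  [called from pack_ledger, line 21]
  pack_ledger([12, 11, 4, 1, 2, 8]) -> 0  [called from main, line 36]
  weigh_samples(0, 1) -> 0  [called from main, line 38]
Log origins:
  1: emitted by main (line 35)
  2: emitted by pack_ledger (line 17)
  3: emitted by mix_signals (line 8)
  4: emitted by mix_signals (line 13)
  5: emitted by pack_ledger (line 20)
  6: emitted by main (line 37)
  7: emitted by weigh_samples (line 24)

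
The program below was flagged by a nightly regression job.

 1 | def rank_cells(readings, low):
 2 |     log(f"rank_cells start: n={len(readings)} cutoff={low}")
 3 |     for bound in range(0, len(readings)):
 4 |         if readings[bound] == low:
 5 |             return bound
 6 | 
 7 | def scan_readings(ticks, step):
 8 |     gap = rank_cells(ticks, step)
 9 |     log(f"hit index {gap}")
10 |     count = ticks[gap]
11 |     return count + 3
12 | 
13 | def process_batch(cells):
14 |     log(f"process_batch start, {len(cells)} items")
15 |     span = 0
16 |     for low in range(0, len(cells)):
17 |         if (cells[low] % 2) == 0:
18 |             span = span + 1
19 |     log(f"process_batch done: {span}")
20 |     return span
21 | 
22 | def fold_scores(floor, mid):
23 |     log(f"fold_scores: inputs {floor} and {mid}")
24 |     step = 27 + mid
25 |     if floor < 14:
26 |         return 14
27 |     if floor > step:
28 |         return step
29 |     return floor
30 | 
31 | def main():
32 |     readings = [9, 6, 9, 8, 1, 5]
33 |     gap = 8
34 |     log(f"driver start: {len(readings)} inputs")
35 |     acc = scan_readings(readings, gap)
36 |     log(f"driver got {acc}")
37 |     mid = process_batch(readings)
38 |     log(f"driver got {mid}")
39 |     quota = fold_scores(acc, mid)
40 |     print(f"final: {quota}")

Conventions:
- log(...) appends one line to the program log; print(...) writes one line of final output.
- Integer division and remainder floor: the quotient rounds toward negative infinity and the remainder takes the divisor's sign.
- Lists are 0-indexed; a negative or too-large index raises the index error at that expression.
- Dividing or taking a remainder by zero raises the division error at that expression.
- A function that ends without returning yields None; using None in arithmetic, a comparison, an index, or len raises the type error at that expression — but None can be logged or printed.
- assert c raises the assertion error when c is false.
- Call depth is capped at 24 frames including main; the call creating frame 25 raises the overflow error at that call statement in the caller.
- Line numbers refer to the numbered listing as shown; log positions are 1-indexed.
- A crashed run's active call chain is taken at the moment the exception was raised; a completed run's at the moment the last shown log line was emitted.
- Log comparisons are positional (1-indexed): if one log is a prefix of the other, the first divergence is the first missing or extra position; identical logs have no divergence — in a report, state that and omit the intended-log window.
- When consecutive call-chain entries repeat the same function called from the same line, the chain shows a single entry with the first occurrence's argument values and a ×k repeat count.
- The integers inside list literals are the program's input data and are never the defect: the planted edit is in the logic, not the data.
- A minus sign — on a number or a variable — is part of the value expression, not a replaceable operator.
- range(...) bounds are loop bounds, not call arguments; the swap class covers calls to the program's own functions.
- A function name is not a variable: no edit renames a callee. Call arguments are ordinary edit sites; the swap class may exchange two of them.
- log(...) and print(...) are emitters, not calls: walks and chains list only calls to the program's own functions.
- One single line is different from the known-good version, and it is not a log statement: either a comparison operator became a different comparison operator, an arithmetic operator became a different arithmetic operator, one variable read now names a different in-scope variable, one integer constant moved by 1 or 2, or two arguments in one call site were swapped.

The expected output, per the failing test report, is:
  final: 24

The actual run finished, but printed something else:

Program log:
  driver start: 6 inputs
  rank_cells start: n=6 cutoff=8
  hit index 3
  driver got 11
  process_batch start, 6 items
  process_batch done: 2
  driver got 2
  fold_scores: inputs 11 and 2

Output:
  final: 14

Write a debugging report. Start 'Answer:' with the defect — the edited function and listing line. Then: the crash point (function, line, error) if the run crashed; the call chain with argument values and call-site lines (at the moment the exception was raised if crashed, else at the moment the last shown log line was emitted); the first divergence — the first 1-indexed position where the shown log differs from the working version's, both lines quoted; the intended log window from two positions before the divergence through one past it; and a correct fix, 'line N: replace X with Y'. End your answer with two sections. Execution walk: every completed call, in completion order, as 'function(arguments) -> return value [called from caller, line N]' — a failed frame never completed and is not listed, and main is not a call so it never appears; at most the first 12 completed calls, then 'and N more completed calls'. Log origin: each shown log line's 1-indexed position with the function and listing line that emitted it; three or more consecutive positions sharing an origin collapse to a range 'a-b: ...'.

Answer: the defect is in scan_readings at line 11.
The tell: The log first diverges at position 4: the faulty run prints 'driver got 11' where the working version prints 'driver got 24'.
Call chain: main -> fold_scores(11, 2) (called at line 39).
First divergence: position 4; shown 'driver got 11' vs intended 'driver got 24'.
Intended log window:
  2: rank_cells start: n=6 cutoff=8
  3: hit index 3
  4: driver got 24
  5: process_batch start, 6 items
Execution walk:
  rank_cells([9, 6, 9, 8, 1, 5], 8) -> 3  [called from scan_readings, line 8]
  scan_readings([9, 6, 9, 8, 1, 5], 8) -> 11  [called from main, line 35]
  process_batch([9, 6, 9, 8, 1, 5]) -> 2  [called from main, line 37]
  fold_scores(11, 2) -> 14  [called from main, line 39]
Origin of each log line:
  1: logged in main at line 34
  2: logged in rank_cells at line 2
  3: logged in scan_readings at line 9
  4: logged in main at line 36
  5: logged in process_batch at line 14
  6: logged in process_batch at line 19
  7: logged in main at line 38
  8: logged in fold_scores at line 23
A correct fix: line 11: replace `+` with `*`.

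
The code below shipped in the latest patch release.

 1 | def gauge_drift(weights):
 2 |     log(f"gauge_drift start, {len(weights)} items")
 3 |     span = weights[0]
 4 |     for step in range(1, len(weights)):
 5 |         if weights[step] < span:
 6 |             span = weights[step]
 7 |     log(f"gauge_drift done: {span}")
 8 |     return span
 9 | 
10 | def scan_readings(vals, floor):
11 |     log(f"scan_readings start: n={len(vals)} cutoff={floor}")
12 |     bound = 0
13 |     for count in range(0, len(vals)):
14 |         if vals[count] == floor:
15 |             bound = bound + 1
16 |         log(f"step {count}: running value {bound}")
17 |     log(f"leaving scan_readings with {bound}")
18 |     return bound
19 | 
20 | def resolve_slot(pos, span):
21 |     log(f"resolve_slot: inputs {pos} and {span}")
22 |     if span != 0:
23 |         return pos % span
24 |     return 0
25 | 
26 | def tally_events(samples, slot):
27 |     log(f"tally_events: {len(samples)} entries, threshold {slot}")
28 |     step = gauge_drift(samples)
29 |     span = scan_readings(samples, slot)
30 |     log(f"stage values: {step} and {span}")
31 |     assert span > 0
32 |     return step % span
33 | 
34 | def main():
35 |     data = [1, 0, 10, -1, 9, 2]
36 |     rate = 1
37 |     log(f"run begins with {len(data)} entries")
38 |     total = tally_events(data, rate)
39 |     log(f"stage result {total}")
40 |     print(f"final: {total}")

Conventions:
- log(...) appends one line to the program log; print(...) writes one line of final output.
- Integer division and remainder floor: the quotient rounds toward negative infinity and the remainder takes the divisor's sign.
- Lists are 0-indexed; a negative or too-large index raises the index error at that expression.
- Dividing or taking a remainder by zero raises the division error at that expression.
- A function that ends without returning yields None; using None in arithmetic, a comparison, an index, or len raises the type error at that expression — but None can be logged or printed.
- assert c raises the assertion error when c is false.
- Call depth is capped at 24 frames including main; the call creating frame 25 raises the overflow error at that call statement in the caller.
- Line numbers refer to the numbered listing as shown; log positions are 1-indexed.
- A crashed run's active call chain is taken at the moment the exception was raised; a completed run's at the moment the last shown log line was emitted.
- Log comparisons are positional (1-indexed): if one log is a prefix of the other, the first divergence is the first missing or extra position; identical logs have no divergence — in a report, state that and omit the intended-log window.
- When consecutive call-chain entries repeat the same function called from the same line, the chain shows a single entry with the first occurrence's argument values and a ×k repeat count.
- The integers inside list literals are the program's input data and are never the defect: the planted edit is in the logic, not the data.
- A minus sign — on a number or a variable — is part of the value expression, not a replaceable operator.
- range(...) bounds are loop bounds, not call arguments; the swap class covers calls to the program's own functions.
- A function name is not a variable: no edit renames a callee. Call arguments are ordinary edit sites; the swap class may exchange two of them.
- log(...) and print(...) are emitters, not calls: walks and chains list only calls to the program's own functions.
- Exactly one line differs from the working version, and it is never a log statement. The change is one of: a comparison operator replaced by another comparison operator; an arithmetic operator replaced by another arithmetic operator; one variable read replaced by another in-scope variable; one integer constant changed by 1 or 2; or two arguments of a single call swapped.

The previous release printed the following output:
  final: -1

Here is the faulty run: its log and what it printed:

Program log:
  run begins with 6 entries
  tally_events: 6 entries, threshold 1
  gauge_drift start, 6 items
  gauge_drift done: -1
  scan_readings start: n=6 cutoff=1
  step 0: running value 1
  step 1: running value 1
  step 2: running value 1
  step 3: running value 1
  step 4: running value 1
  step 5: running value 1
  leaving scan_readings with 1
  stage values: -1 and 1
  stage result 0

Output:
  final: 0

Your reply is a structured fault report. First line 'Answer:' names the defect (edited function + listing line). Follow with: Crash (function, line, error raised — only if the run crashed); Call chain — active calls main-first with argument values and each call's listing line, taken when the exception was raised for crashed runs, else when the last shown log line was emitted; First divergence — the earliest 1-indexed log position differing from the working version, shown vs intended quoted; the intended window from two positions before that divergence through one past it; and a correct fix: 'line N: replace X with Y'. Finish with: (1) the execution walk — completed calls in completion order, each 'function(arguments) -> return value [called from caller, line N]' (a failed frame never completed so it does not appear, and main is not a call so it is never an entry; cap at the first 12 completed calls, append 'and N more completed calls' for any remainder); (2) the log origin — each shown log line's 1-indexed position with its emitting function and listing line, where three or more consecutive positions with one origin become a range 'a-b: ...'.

Answer: the defect is in tally_events at line 32.
Key fact: The log first diverges at position 14: the faulty run prints 'stage result 0' where the working version prints 'stage result -1'.
Call chain: main.
First divergence: position 14 — shown 'stage result 0', intended 'stage result -1'.
Intended log window:
  12: leaving scan_readings with 1
  13: stage values: -1 and 1
  14: stage result -1
Execution walk:
  gauge_drift([1, 0, 10, -1, 9, 2]) -> -1  [called from tally_events, line 28]
  scan_readings([1, 0, 10, -1, 9, 2], 1) -> 1  [called from tally_events, line 29]
  tally_events([1, 0, 10, -1, 9, 2], 1) -> 0  [called from main, line 38]
Log origins:
  1 — main, line 37
  2 — tally_events, line 27
  3 — gauge_drift, line 2
  4 — gauge_drift, line 7
  5 — scan_readings, line 11
  6-11 — scan_readings, line 16
  12 — scan_readings, line 17
  13 — tally_events, line 30
  14 — main, line 39
A correct fix: line 32: replace `%` with `//`.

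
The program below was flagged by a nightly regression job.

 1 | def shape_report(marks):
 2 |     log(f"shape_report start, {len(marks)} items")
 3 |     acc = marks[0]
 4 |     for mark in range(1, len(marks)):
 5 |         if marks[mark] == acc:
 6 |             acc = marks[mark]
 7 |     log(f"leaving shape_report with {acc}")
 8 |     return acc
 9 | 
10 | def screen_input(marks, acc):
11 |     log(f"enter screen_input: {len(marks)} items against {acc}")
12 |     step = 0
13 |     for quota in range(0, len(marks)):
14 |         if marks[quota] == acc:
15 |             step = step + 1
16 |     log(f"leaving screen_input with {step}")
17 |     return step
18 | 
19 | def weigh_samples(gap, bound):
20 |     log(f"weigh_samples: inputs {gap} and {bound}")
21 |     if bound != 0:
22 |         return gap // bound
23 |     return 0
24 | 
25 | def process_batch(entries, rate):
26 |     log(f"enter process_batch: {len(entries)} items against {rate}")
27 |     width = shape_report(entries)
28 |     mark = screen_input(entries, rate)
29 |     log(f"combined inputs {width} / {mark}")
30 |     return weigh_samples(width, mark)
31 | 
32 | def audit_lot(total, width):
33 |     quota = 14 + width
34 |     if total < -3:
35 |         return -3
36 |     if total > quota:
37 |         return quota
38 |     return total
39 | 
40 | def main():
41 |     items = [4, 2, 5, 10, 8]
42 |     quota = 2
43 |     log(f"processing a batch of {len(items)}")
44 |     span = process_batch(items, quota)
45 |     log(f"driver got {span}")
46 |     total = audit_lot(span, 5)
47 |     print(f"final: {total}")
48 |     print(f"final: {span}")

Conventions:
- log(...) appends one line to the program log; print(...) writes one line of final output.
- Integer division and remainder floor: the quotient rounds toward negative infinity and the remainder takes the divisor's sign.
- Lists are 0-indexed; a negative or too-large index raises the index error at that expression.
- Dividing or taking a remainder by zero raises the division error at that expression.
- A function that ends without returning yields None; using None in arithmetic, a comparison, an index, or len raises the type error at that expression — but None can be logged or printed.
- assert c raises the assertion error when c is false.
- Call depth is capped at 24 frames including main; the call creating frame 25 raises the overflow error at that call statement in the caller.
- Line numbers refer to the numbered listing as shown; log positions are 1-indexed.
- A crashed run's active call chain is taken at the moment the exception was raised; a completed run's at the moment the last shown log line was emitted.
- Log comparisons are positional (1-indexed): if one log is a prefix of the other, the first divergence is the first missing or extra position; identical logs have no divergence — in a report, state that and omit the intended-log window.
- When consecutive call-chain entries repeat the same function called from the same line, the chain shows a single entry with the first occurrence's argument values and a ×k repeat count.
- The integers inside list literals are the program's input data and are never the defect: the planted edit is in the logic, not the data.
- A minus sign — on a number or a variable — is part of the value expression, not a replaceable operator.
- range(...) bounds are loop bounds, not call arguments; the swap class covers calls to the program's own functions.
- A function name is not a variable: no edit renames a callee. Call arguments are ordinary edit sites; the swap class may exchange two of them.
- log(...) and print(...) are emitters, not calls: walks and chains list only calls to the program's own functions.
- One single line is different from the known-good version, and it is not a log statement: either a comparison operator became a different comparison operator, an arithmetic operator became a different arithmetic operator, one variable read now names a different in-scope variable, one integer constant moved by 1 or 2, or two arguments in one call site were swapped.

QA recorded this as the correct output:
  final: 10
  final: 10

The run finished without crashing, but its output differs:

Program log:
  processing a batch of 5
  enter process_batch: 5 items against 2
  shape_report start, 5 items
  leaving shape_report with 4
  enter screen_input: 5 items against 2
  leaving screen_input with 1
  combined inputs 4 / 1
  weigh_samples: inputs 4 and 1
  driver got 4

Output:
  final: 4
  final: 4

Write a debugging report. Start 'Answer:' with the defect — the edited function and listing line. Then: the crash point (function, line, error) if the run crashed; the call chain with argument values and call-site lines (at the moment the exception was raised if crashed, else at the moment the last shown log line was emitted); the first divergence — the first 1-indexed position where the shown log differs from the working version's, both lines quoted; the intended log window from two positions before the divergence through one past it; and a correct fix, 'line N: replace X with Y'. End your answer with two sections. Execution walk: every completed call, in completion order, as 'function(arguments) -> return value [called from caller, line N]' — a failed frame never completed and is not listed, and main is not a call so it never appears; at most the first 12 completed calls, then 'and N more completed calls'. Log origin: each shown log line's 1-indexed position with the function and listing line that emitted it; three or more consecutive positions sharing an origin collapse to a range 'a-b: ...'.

Answer: the defect is in shape_report at line 5.
Key observation: The log first diverges at position 4: the faulty run prints 'leaving shape_report with 4' where the working version prints 'leaving shape_report with 10'.
Call chain: main.
First divergence: position 4 — the shown line 'leaving shape_report with 4' should read 'leaving shape_report with 10'.
Intended log window:
  2: enter process_batch: 5 items against 2
  3: shape_report start, 5 items
  4: leaving shape_report with 10
  5: enter screen_input: 5 items against 2
Execution walk:
  shape_report([4, 2, 5, 10, 8]) -> 4  [called from process_batch, line 27]
  screen_input([4, 2, 5, 10, 8], 2) -> 1  [called from process_batch, line 28]
  weigh_samples(4, 1) -> 4  [called from process_batch, line 30]
  process_batch([4, 2, 5, 10, 8], 2) -> 4  [called from main, line 44]
  audit_lot(4, 5) -> 4  [called from main, line 46]
Log origins:
  1: logged in main at line 43
  2: logged in process_batch at line 26
  3: logged in shape_report at line 2
  4: logged in shape_report at line 7
  5: logged in screen_input at line 11
  6: logged in screen_input at line 16
  7: logged in process_batch at line 29
  8: logged in weigh_samples at line 20
  9: logged in main at line 45
A correct fix: line 5: replace `==` with `>`.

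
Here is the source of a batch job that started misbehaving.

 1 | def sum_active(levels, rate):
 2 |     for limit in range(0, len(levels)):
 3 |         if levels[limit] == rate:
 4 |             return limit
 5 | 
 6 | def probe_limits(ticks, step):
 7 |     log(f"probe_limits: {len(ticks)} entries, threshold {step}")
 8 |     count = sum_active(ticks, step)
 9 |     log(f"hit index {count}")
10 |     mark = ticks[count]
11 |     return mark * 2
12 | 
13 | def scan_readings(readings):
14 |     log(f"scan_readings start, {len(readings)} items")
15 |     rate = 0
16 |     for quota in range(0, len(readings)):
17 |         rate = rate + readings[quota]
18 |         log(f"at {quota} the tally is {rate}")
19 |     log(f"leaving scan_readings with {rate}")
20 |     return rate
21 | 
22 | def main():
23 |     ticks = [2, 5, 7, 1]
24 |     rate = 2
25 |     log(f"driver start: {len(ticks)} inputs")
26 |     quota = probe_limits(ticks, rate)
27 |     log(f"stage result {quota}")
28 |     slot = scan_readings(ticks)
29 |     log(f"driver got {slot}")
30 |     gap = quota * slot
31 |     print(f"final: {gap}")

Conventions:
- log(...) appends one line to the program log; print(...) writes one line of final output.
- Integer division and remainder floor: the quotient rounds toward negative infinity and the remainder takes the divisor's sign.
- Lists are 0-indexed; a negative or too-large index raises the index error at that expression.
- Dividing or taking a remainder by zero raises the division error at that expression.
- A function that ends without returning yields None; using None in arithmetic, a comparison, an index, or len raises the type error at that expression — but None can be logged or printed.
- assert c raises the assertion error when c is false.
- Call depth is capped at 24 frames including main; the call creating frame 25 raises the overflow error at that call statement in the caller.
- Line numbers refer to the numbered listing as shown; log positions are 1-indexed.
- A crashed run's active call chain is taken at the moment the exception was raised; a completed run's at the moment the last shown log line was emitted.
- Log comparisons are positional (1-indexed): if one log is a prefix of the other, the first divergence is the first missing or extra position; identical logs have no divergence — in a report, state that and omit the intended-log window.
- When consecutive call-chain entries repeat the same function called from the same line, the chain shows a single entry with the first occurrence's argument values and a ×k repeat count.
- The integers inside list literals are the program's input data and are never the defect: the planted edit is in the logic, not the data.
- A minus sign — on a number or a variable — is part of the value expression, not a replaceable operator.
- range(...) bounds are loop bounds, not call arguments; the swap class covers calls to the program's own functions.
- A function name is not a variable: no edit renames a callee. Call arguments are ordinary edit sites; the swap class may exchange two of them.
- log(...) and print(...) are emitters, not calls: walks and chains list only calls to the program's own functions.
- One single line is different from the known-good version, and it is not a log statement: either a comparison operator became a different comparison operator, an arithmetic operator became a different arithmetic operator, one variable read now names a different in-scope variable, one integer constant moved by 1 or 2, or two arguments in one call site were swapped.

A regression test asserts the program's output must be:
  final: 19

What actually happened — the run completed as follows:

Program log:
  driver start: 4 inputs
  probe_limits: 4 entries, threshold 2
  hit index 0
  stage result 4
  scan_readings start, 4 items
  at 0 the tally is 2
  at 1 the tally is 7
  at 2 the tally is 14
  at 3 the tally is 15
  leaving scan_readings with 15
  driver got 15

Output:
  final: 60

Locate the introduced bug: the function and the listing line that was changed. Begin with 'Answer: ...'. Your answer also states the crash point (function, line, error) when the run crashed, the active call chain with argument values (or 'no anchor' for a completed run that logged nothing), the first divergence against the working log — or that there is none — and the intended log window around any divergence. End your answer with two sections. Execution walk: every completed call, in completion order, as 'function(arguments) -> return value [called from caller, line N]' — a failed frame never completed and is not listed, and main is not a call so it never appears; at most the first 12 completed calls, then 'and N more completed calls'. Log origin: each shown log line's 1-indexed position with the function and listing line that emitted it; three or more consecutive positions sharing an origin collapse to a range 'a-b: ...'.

Answer: the defect is in main at line 30.
Key observation: Every logged value matches the working version; the printed result is what differs.
Call chain: main.
First divergence: there is none — every log position agrees.
Execution walk:
  sum_active([2, 5, 7, 1], 2) -> 0  [called from probe_limits, line 8]
  probe_limits([2, 5, 7, 1], 2) -> 4  [called from main, line 26]
  scan_readings([2, 5, 7, 1]) -> 15  [called from main, line 28]
Log origins:
  1: emitted by main (line 25)
  2: emitted by probe_limits (line 7)
  3: emitted by probe_limits (line 9)
  4: emitted by main (line 27)
  5: emitted by scan_readings (line 14)
  6-9: emitted by scan_readings (line 18)
  10: emitted by scan_readings (line 19)
  11: emitted by main (line 29)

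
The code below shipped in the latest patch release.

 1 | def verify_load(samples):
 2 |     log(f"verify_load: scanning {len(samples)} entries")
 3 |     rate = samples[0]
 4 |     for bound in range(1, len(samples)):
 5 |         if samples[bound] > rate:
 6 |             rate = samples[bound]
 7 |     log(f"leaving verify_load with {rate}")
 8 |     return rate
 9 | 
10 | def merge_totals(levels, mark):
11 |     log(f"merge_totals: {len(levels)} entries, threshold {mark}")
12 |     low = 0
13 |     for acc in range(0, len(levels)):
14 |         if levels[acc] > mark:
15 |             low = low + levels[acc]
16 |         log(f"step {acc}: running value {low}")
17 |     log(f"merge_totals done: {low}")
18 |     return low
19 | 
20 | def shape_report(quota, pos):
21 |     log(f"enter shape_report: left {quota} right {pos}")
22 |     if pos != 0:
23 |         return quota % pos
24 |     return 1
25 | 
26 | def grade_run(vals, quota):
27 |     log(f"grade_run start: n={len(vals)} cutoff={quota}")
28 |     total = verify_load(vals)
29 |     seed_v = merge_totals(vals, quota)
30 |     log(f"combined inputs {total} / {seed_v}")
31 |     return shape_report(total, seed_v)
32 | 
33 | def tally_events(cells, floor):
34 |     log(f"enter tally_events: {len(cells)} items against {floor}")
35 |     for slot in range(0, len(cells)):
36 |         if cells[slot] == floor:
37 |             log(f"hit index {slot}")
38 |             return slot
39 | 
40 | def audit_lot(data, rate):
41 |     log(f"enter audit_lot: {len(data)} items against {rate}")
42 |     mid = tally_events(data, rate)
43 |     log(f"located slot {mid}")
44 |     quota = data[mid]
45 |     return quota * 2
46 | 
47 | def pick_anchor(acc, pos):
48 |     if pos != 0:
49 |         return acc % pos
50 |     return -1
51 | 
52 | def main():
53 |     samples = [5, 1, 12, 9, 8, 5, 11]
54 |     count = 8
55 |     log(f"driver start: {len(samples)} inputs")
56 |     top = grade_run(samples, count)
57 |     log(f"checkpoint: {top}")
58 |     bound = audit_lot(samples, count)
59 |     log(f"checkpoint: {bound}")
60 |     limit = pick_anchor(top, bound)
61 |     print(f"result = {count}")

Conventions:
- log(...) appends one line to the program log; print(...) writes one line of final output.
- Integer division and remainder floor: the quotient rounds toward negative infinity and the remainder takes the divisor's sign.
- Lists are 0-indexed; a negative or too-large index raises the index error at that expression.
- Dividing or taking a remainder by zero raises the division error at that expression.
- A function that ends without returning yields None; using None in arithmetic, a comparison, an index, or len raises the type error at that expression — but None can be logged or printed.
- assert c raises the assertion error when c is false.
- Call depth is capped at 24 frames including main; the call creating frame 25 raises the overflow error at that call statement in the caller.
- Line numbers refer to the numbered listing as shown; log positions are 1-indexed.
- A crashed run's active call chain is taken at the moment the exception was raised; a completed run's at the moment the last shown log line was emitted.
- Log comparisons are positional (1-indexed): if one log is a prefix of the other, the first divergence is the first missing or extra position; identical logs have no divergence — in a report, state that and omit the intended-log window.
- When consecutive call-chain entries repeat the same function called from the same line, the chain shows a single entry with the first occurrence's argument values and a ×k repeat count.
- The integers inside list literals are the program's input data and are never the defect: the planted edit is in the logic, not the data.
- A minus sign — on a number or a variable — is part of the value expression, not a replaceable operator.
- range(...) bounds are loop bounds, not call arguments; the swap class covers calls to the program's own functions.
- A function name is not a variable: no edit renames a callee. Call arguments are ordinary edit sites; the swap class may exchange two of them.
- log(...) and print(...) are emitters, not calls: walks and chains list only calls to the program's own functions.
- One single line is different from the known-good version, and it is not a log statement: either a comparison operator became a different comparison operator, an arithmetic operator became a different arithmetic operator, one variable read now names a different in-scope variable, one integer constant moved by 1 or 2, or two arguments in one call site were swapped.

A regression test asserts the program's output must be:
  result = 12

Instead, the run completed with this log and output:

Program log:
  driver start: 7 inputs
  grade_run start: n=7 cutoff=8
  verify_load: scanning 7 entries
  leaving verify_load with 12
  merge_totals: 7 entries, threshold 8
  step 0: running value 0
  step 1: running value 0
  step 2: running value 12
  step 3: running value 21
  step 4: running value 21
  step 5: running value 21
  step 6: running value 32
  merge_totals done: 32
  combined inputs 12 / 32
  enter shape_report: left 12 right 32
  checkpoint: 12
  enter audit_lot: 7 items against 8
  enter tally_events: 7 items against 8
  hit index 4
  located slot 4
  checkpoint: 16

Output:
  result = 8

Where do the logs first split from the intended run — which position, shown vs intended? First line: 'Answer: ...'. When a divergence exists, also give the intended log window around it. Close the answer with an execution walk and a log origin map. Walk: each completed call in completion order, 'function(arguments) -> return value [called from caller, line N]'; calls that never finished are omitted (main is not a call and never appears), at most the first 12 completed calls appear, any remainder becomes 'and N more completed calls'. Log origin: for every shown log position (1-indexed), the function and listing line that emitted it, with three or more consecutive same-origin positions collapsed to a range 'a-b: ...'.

Answer: none; the two logs match at every position.
Execution walk:
  verify_load([5, 1, 12, 9, 8, 5, 11]) -> 12  [called from grade_run, line 28]
  merge_totals([5, 1, 12, 9, 8, 5, 11], 8) -> 32  [called from grade_run, line 29]
  shape_report(12, 32) -> 12  [called from grade_run, line 31]
  grade_run([5, 1, 12, 9, 8, 5, 11], 8) -> 12  [called from main, line 56]
  tally_events([5, 1, 12, 9, 8, 5, 11], 8) -> 4  [called from audit_lot, line 42]
  audit_lot([5, 1, 12, 9, 8, 5, 11], 8) -> 16  [called from main, line 58]
  pick_anchor(12, 16) -> 12  [called from main, line 60]
Origin of each log line:
  1: from main, line 55
  2: from grade_run, line 27
  3: from verify_load, line 2
  4: from verify_load, line 7
  5: from merge_totals, line 11
  6-12: from merge_totals, line 16
  13: from merge_totals, line 17
  14: from grade_run, line 30
  15: from shape_report, line 21
  16: from main, line 57
  17: from audit_lot, line 41
  18: from tally_events, line 34
  19: from tally_events, line 37
  20: from audit_lot, line 43
  21: from main, line 59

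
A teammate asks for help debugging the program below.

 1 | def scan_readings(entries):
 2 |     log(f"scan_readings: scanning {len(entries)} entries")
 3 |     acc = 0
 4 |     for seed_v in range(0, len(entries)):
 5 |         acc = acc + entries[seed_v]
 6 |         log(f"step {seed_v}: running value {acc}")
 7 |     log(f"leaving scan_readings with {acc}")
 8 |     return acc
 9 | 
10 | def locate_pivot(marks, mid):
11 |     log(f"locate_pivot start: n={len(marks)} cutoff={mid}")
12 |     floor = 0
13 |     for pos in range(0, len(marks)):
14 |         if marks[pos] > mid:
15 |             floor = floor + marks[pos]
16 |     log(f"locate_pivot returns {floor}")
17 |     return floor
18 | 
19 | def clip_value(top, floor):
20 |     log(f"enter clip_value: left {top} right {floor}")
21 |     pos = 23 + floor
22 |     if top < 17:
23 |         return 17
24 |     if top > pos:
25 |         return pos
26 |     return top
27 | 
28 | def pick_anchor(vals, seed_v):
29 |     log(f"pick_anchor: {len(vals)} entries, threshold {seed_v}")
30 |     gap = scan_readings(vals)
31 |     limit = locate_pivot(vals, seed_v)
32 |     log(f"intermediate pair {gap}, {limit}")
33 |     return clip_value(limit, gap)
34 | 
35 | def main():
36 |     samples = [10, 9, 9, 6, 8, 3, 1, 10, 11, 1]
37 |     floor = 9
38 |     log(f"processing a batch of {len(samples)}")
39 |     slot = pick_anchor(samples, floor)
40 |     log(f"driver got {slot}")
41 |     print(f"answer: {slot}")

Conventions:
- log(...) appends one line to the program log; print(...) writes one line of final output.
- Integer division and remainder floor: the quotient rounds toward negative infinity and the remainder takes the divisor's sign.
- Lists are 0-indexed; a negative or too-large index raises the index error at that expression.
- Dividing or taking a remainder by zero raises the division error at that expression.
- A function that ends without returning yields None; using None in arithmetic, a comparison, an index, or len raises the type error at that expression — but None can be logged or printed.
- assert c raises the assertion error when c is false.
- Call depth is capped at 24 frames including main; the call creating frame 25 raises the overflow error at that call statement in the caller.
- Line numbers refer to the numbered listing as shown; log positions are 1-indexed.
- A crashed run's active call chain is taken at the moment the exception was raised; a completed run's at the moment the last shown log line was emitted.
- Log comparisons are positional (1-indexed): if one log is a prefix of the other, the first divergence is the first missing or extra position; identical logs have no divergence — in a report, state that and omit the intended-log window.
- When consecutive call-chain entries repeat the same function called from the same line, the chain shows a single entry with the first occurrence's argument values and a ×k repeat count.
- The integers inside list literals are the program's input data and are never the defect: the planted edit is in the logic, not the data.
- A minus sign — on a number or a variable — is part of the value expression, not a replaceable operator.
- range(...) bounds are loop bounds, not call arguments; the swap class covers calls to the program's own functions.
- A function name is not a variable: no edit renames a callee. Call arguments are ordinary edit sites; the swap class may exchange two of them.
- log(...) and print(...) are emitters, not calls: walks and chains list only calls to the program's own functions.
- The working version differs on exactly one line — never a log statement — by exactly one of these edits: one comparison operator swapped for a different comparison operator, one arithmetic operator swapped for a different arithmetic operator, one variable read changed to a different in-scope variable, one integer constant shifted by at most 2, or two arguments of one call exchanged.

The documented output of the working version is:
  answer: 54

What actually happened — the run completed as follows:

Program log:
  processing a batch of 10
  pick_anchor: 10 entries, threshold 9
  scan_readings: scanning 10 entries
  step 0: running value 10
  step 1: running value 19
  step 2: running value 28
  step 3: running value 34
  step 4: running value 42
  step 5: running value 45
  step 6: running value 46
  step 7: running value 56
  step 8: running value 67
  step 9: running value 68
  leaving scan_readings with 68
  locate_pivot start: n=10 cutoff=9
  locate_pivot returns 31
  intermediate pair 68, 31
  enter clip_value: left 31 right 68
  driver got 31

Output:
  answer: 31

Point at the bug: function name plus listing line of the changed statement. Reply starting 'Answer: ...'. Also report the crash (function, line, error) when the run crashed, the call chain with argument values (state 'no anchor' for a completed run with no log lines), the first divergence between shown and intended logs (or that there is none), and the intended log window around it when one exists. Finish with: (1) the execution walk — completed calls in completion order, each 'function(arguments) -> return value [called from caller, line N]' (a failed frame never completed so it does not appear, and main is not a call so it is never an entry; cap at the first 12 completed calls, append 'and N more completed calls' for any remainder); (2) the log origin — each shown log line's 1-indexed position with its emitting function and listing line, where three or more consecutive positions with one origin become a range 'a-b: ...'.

Answer: the defect is in pick_anchor at line 33.
The tell: At log position 18 the runs split — shown 'enter clip_value: left 31 right 68', but the working version logs 'enter clip_value: left 68 right 31'.
Call chain: main.
First divergence: position 18; shown 'enter clip_value: left 31 right 68' vs intended 'enter clip_value: left 68 right 31'.
Intended log window:
  16: locate_pivot returns 31
  17: intermediate pair 68, 31
  18: enter clip_value: left 68 right 31
  19: driver got 54
Execution walk:
  scan_readings([10, 9, 9, 6, 8, 3, 1, 10, 11, 1]) -> 68  [called from pick_anchor, line 30]
  locate_pivot([10, 9, 9, 6, 8, 3, 1, 10, 11, 1], 9) -> 31  [called from pick_anchor, line 31]
  clip_value(31, 68) -> 31  [called from pick_anchor, line 33]
  pick_anchor([10, 9, 9, 6, 8, 3, 1, 10, 11, 1], 9) -> 31  [called from main, line 39]
Log origins:
  1: from main, line 38
  2: from pick_anchor, line 29
  3: from scan_readings, line 2
  4-13: from scan_readings, line 6
  14: from scan_readings, line 7
  15: from locate_pivot, line 11
  16: from locate_pivot, line 16
  17: from pick_anchor, line 32
  18: from clip_value, line 20
  19: from main, line 40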